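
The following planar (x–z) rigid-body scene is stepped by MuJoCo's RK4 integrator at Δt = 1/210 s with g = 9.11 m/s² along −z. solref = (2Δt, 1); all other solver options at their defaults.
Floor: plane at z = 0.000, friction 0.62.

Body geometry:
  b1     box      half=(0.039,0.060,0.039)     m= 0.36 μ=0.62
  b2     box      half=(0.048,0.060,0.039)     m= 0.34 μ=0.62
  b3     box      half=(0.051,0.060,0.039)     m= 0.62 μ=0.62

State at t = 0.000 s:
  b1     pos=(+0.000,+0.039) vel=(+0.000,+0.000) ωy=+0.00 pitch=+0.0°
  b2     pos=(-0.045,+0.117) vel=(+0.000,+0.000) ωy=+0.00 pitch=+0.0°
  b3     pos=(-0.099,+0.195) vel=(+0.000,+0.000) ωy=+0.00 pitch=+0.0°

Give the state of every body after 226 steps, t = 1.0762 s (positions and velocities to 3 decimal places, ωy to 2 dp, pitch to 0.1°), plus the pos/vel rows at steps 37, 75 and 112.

State at t = 1.0762 s:
  b1     pos=(+0.000,+0.039) vel=(+0.000,+0.000) ωy=+0.00 pitch=+0.0°
  b2     pos=(-0.091,+0.048) vel=(+0.000,+0.000) ωy=+0.00 pitch=-90.0°
  b3     pos=(-0.314,+0.039) vel=(+0.000,+0.000) ωy=+0.00 pitch=+180.0°

Key-timestep trajectory:
   step    t(s)  b1.x    b1.z    b1.vx   b1.vz   b2.x    b2.z    b2.vx   b2.vz   b3.x    b3.z    b3.vx   b3.vz 
     37  0.1762   +0.000  +0.039  +0.000  +0.000   -0.063  +0.109  -0.214  -0.164   -0.149  +0.150  -0.499  -0.718
     75  0.3571   +0.000  +0.039  +0.000  +0.000   -0.091  +0.048  +0.002  +0.004   -0.240  +0.060  -0.279  +0.118
    112  0.5333   +0.000  +0.039  +0.000  +0.000   -0.091  +0.048  +0.000  +0.000   -0.279  +0.062  -0.260  -0.075


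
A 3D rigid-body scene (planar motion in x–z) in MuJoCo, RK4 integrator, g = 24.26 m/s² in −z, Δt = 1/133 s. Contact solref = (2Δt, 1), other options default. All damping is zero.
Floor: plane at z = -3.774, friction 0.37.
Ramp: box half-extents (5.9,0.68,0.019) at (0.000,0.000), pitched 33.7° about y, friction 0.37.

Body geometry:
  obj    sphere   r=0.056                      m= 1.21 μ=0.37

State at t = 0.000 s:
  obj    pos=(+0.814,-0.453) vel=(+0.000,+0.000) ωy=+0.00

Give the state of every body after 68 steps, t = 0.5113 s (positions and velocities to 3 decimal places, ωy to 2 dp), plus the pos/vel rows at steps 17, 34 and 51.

State at t = 0.5113 s:
  obj    pos=(+1.860,-1.150) vel=(+4.090,-2.727) ωy=+87.74

Key-timestep trajectory:
   step    t(s)  obj.x    obj.z    obj.vx   obj.vz 
     17  0.1278   +0.880  -0.496  +1.023  -0.682
     34  0.2556   +1.076  -0.627  +2.045  -1.364
     51  0.3835   +1.402  -0.845  +3.067  -2.046


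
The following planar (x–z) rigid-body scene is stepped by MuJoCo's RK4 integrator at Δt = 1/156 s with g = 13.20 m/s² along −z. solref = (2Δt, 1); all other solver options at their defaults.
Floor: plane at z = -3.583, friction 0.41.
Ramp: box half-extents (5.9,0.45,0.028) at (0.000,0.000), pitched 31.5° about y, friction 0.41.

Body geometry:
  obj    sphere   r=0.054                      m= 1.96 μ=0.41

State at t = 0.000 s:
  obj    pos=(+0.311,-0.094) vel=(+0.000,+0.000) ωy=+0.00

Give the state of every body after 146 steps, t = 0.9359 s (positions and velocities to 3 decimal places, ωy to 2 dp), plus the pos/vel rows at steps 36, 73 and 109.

State at t = 0.9359 s:
  obj    pos=(+2.151,-1.222) vel=(+3.931,-2.409) ωy=+85.36

Key-timestep trajectory:
   step    t(s)  obj.x    obj.z    obj.vx   obj.vz 
     36  0.2308   +0.423  -0.163  +0.969  -0.594
     73  0.4679   +0.771  -0.376  +1.966  -1.205
    109  0.6987   +1.336  -0.723  +2.935  -1.798


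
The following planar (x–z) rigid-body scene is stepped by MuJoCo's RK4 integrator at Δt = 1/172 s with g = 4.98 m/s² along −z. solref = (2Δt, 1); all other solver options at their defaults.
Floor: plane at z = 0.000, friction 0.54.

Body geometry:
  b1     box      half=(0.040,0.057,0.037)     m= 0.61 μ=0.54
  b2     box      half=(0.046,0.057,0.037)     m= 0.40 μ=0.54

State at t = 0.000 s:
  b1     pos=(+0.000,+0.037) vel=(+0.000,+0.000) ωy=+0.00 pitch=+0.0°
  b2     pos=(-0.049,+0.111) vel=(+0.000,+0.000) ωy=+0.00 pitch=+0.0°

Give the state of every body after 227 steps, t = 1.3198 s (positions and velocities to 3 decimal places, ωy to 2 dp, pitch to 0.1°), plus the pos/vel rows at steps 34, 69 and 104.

State at t = 1.3198 s:
  b1     pos=(+0.000,+0.037) vel=(+0.000,+0.000) ωy=+0.00 pitch=+0.0°
  b2     pos=(-0.094,+0.046) vel=(+0.000,+0.000) ωy=+0.00 pitch=-90.0°

Key-timestep trajectory:
   step    t(s)  b1.x    b1.z    b1.vx   b1.vz   b2.x    b2.z    b2.vx   b2.vz 
     34  0.1977   +0.000  +0.037  +0.000  +0.000   -0.063  +0.104  -0.156  -0.119
     69  0.4012   +0.000  +0.037  +0.000  +0.000   -0.101  +0.050  -0.117  +0.108
    104  0.6047   +0.000  +0.037  +0.000  +0.000   -0.098  +0.049  +0.162  -0.106


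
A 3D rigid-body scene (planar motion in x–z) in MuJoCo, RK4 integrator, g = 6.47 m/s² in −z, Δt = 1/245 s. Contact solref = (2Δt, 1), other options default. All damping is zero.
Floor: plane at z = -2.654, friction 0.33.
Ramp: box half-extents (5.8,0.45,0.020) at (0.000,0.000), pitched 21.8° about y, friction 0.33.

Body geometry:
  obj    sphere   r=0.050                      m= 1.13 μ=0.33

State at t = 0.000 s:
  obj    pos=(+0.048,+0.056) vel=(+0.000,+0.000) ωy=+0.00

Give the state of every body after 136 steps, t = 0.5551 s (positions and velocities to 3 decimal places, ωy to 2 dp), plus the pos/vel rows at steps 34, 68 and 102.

State at t = 0.5551 s:
  obj    pos=(+0.294,-0.042) vel=(+0.885,-0.354) ωy=+19.05

Key-timestep trajectory:
   step    t(s)  obj.x    obj.z    obj.vx   obj.vz 
     34  0.1388   +0.063  +0.050  +0.221  -0.088
     68  0.2776   +0.109  +0.032  +0.442  -0.177
    102  0.4163   +0.186  +0.001  +0.663  -0.265


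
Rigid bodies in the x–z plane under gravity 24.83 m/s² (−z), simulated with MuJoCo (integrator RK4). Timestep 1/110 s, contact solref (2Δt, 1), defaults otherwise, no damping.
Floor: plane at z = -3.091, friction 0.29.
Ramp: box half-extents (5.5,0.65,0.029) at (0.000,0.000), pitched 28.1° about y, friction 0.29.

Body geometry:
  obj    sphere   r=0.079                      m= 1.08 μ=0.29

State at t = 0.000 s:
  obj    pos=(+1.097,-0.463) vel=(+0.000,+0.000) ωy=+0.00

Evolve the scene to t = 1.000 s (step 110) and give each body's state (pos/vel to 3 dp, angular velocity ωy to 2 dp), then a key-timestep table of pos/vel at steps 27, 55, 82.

State at t = 1.000 s:
  obj    pos=(+4.782,-2.431) vel=(+7.369,-3.934) ωy=+105.71

Key-timestep trajectory:
   step    t(s)  obj.x    obj.z    obj.vx   obj.vz 
     27  0.2455   +1.319  -0.582  +1.809  -0.966
     55  0.5000   +2.018  -0.955  +3.685  -1.967
     82  0.7455   +3.145  -1.557  +5.493  -2.933


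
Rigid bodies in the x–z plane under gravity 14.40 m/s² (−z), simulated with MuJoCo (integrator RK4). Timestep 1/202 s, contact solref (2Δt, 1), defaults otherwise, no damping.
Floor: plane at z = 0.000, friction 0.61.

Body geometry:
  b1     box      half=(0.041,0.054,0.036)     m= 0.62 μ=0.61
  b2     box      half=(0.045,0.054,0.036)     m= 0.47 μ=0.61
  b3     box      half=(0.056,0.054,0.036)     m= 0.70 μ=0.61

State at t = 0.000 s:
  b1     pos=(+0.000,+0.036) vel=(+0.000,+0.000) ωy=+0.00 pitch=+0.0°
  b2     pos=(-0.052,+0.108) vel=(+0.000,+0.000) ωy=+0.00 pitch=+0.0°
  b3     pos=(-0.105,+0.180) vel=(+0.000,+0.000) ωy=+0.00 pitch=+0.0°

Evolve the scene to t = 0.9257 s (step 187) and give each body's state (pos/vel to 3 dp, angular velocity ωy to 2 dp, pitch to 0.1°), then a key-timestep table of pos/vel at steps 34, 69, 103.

State at t = 0.9257 s:
  b1     pos=(+0.000,+0.036) vel=(+0.000,+0.000) ωy=+0.00 pitch=+0.0°
  b2     pos=(-0.094,+0.045) vel=(+0.000,+0.000) ωy=+0.00 pitch=-90.0°
  b3     pos=(-0.221,+0.056) vel=(+0.000,+0.000) ωy=+0.00 pitch=-90.0°

Key-timestep trajectory:
   step    t(s)  b1.x    b1.z    b1.vx   b1.vz   b2.x    b2.z    b2.vx   b2.vz   b3.x    b3.z    b3.vx   b3.vz 
     34  0.1683   +0.000  +0.036  +0.000  +0.000   -0.079  +0.081  -0.283  -0.667   -0.174  +0.087  -0.607  -1.502
     69  0.3416   +0.000  +0.036  +0.000  +0.000   -0.094  +0.045  +0.000  +0.010   -0.240  +0.064  -0.060  +0.016
    103  0.5099   +0.000  +0.036  +0.000  +0.000   -0.094  +0.045  +0.000  +0.000   -0.216  +0.058  +0.059  +0.081


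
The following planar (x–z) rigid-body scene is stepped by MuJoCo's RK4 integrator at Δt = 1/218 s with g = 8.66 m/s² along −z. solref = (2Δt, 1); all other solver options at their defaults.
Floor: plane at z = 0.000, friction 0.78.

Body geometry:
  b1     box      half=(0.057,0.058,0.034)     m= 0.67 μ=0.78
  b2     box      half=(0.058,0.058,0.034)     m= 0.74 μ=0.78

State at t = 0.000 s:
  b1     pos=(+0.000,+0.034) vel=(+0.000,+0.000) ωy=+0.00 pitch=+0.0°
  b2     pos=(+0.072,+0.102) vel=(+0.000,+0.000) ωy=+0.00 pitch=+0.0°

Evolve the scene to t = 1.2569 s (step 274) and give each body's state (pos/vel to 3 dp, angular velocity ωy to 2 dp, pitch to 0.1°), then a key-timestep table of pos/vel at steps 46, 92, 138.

State at t = 1.2569 s:
  b1     pos=(+0.000,+0.034) vel=(+0.000,+0.000) ωy=+0.00 pitch=+0.0°
  b2     pos=(+0.130,+0.058) vel=(+0.000,+0.000) ωy=+0.00 pitch=+90.0°

Key-timestep trajectory:
   step    t(s)  b1.x    b1.z    b1.vx   b1.vz   b2.x    b2.z    b2.vx   b2.vz 
     46  0.2110   +0.000  +0.034  +0.000  +0.000   +0.103  +0.066  +0.338  +0.024
     92  0.4220   +0.000  +0.034  +0.000  +0.000   +0.147  +0.065  +0.009  +0.002
    138  0.6330   +0.000  +0.034  +0.000  +0.000   +0.125  +0.061  -0.003  +0.003


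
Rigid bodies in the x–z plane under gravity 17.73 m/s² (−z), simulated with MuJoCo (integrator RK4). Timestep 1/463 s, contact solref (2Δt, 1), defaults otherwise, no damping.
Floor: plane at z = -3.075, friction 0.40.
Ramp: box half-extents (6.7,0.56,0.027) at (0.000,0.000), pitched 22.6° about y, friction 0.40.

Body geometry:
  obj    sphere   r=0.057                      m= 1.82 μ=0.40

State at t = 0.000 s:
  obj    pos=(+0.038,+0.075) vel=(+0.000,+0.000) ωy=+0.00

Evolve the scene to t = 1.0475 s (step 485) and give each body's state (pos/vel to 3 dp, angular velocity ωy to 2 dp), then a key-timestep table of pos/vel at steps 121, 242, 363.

State at t = 1.0475 s:
  obj    pos=(+2.503,-0.951) vel=(+4.707,-1.959) ωy=+89.43

Key-timestep trajectory:
   step    t(s)  obj.x    obj.z    obj.vx   obj.vz 
    121  0.2613   +0.192  +0.011  +1.174  -0.489
    242  0.5227   +0.652  -0.180  +2.349  -0.978
    363  0.7840   +1.419  -0.500  +3.523  -1.466


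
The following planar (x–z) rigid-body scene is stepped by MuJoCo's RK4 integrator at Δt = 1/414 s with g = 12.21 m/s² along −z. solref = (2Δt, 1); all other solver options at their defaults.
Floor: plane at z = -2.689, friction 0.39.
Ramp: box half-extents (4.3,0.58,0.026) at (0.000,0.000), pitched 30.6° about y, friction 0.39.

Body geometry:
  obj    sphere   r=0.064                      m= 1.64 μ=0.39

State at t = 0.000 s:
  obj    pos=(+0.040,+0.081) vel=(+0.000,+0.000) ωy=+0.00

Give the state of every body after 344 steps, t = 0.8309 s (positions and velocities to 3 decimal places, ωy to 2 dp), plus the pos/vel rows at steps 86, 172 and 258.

State at t = 0.8309 s:
  obj    pos=(+1.359,-0.699) vel=(+3.175,-1.878) ωy=+57.63

Key-timestep trajectory:
   step    t(s)  obj.x    obj.z    obj.vx   obj.vz 
     86  0.2077   +0.122  +0.032  +0.794  -0.470
    172  0.4155   +0.370  -0.114  +1.588  -0.939
    258  0.6232   +0.782  -0.358  +2.381  -1.408


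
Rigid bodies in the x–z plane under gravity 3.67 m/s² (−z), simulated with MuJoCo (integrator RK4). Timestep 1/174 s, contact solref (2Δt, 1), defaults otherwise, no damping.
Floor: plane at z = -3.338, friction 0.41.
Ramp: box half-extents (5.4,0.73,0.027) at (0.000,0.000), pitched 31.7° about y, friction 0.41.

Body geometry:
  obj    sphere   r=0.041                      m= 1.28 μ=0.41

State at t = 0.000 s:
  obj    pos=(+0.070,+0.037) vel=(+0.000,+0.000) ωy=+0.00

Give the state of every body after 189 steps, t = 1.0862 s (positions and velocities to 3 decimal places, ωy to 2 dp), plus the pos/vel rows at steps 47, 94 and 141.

State at t = 1.0862 s:
  obj    pos=(+0.761,-0.390) vel=(+1.273,-0.786) ωy=+36.49

Key-timestep trajectory:
   step    t(s)  obj.x    obj.z    obj.vx   obj.vz 
     47  0.2701   +0.113  +0.010  +0.317  -0.196
     94  0.5402   +0.241  -0.069  +0.633  -0.391
    141  0.8103   +0.455  -0.201  +0.950  -0.587


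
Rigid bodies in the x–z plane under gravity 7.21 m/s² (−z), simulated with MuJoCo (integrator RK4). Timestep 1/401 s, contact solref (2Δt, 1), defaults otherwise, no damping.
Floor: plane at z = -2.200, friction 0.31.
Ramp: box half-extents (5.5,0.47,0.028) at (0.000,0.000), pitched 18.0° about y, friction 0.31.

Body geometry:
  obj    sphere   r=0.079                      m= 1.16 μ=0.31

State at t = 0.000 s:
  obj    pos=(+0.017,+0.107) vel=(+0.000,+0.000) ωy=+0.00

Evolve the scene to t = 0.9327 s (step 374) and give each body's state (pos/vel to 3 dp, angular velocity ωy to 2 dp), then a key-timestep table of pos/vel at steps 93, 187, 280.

State at t = 0.9327 s:
  obj    pos=(+0.675,-0.107) vel=(+1.412,-0.459) ωy=+18.79

Key-timestep trajectory:
   step    t(s)  obj.x    obj.z    obj.vx   obj.vz 
     93  0.2319   +0.058  +0.094  +0.351  -0.114
    187  0.4663   +0.182  +0.054  +0.706  -0.229
    280  0.6983   +0.386  -0.013  +1.057  -0.343


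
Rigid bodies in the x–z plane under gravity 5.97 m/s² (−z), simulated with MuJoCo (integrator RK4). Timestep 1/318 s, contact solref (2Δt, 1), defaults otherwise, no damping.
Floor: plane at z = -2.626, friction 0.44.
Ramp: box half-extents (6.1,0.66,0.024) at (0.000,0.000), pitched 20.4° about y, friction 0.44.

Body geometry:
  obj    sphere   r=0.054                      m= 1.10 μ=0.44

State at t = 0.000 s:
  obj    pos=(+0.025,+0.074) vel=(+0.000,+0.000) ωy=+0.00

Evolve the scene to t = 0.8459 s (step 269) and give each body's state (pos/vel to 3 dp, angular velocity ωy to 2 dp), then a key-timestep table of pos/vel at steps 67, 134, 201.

State at t = 0.8459 s:
  obj    pos=(+0.523,-0.111) vel=(+1.179,-0.438) ωy=+23.28

Key-timestep trajectory:
   step    t(s)  obj.x    obj.z    obj.vx   obj.vz 
     67  0.2107   +0.056  +0.062  +0.294  -0.109
    134  0.4214   +0.149  +0.028  +0.587  -0.218
    201  0.6321   +0.303  -0.030  +0.881  -0.328


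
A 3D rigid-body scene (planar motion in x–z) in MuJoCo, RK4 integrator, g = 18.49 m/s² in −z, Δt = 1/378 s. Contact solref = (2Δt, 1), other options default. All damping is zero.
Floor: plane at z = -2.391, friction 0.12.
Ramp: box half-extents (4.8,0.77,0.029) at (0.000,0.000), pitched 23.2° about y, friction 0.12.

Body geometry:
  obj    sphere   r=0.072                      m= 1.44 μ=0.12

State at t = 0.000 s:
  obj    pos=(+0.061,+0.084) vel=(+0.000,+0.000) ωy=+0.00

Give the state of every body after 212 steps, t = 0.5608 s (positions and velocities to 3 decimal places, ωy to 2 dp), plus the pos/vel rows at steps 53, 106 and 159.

State at t = 0.5608 s:
  obj    pos=(+0.820,-0.241) vel=(+2.701,-1.172) ωy=+39.62

Key-timestep trajectory:
   step    t(s)  obj.x    obj.z    obj.vx   obj.vz 
     53  0.1402   +0.108  +0.063  +0.676  -0.292
    106  0.2804   +0.251  +0.002  +1.355  -0.574
    159  0.4206   +0.488  -0.099  +2.031  -0.863


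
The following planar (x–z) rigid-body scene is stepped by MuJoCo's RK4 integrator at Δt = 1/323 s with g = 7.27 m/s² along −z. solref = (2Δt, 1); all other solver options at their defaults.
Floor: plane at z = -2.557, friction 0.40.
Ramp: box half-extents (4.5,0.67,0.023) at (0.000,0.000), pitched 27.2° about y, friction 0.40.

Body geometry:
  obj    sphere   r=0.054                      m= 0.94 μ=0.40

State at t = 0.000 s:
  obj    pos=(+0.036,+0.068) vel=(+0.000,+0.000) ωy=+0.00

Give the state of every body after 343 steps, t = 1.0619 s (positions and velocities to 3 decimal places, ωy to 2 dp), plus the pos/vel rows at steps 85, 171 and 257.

State at t = 1.0619 s:
  obj    pos=(+1.226,-0.544) vel=(+2.242,-1.152) ωy=+46.67

Key-timestep trajectory:
   step    t(s)  obj.x    obj.z    obj.vx   obj.vz 
     85  0.2632   +0.109  +0.030  +0.556  -0.286
    171  0.5294   +0.332  -0.084  +1.118  -0.574
    257  0.7957   +0.704  -0.275  +1.680  -0.863


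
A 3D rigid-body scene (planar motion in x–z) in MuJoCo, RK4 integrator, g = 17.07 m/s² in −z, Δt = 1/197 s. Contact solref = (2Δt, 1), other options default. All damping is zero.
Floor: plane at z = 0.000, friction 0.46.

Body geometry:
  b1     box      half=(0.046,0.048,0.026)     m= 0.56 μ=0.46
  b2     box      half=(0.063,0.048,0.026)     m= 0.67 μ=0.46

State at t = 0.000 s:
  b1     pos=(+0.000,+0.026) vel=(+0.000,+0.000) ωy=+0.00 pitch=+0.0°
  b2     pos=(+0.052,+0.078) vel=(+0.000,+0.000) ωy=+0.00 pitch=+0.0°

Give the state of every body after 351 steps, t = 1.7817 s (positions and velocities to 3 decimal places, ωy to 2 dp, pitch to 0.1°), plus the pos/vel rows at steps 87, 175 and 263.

State at t = 1.7817 s:
  b1     pos=(-0.001,+0.026) vel=(-0.001,+0.000) ωy=+0.00 pitch=+0.0°
  b2     pos=(+0.070,+0.063) vel=(+0.000,+0.000) ωy=-0.02 pitch=+46.0°

Key-timestep trajectory:
   step    t(s)  b1.x    b1.z    b1.vx   b1.vz   b2.x    b2.z    b2.vx   b2.vz 
     87  0.4416   -0.001  +0.026  +0.000  +0.002   +0.070  +0.064  +0.034  +0.018
    175  0.8883   -0.001  +0.026  -0.001  +0.000   +0.070  +0.064  +0.000  +0.000
    263  1.3350   -0.001  +0.026  -0.001  +0.000   +0.070  +0.064  +0.000  +0.000


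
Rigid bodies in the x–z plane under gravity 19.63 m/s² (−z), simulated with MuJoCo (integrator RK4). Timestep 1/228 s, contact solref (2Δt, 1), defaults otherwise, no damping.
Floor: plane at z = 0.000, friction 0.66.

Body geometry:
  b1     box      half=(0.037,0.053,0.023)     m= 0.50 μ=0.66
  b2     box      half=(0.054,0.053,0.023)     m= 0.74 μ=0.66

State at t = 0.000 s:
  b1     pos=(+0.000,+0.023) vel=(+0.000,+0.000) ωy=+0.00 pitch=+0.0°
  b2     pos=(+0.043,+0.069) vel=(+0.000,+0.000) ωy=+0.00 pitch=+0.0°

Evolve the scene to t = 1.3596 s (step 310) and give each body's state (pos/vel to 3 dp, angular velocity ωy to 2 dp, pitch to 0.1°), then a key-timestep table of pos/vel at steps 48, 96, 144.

State at t = 1.3596 s:
  b1     pos=(+0.000,+0.023) vel=(+0.000,+0.000) ωy=+0.00 pitch=+0.0°
  b2     pos=(+0.099,+0.054) vel=(+0.000,+0.000) ωy=+0.00 pitch=+90.0°

Key-timestep trajectory:
   step    t(s)  b1.x    b1.z    b1.vx   b1.vz   b2.x    b2.z    b2.vx   b2.vz 
     48  0.2105   +0.000  +0.023  +0.000  +0.000   +0.072  +0.059  +0.115  +0.006
     96  0.4211   +0.000  +0.023  +0.000  +0.000   +0.108  +0.057  +0.068  +0.019
    144  0.6316   +0.000  +0.023  +0.000  +0.000   +0.100  +0.054  +0.091  +0.059


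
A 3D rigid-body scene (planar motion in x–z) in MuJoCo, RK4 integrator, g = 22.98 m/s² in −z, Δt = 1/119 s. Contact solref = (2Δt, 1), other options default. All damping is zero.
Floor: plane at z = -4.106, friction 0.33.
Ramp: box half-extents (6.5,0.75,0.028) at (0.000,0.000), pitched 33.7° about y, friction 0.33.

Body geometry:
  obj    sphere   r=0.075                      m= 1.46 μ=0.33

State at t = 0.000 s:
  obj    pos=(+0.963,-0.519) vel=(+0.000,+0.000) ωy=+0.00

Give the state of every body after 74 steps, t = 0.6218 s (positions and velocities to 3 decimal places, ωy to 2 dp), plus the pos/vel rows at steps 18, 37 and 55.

State at t = 0.6218 s:
  obj    pos=(+2.429,-1.496) vel=(+4.712,-3.143) ωy=+75.47

Key-timestep trajectory:
   step    t(s)  obj.x    obj.z    obj.vx   obj.vz 
     18  0.1513   +1.050  -0.577  +1.147  -0.765
     37  0.3109   +1.330  -0.763  +2.356  -1.572
     55  0.4622   +1.773  -1.059  +3.502  -2.336


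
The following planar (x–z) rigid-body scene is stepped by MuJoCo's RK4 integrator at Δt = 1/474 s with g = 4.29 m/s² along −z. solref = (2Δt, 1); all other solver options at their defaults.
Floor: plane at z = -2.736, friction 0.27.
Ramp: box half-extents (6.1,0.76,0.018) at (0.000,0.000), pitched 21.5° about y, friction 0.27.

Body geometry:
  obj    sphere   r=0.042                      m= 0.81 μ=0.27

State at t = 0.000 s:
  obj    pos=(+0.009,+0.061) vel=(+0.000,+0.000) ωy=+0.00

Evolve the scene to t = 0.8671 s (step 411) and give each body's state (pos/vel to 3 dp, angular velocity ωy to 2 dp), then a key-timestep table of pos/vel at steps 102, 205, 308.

State at t = 0.8671 s:
  obj    pos=(+0.402,-0.094) vel=(+0.906,-0.357) ωy=+23.18

Key-timestep trajectory:
   step    t(s)  obj.x    obj.z    obj.vx   obj.vz 
    102  0.2152   +0.033  +0.051  +0.225  -0.089
    205  0.4325   +0.107  +0.022  +0.452  -0.178
    308  0.6498   +0.230  -0.026  +0.679  -0.267


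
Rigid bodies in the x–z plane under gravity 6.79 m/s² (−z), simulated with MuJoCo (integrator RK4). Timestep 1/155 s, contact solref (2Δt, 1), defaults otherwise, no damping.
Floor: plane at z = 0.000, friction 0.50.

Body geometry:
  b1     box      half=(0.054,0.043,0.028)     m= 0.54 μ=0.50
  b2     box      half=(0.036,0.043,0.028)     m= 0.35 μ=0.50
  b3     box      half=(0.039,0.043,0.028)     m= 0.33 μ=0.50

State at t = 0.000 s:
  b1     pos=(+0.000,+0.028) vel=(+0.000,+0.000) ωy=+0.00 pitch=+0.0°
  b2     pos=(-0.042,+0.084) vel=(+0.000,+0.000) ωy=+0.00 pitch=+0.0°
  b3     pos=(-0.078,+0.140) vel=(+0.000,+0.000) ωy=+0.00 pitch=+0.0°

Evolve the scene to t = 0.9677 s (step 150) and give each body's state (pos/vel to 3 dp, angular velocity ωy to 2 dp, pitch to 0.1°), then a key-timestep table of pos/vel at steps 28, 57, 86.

State at t = 0.9677 s:
  b1     pos=(+0.000,+0.028) vel=(+0.000,+0.000) ωy=+0.00 pitch=+0.0°
  b2     pos=(-0.093,+0.036) vel=(+0.000,+0.000) ωy=+0.00 pitch=-90.0°
  b3     pos=(-0.240,+0.028) vel=(+0.000,+0.000) ωy=+0.00 pitch=+180.0°

Key-timestep trajectory:
   step    t(s)  b1.x    b1.z    b1.vx   b1.vz   b2.x    b2.z    b2.vx   b2.vz   b3.x    b3.z    b3.vx   b3.vz 
     28  0.1806   +0.000  +0.028  +0.000  +0.000   -0.046  +0.086  -0.059  +0.015   -0.091  +0.135  -0.164  -0.076
     57  0.3677   +0.000  +0.028  +0.000  +0.000   -0.074  +0.077  -0.249  -0.276   -0.145  +0.071  -0.347  -0.831
     86  0.5548   +0.000  +0.028  +0.000  +0.000   -0.093  +0.036  +0.000  +0.001   -0.207  +0.047  -0.278  -0.062


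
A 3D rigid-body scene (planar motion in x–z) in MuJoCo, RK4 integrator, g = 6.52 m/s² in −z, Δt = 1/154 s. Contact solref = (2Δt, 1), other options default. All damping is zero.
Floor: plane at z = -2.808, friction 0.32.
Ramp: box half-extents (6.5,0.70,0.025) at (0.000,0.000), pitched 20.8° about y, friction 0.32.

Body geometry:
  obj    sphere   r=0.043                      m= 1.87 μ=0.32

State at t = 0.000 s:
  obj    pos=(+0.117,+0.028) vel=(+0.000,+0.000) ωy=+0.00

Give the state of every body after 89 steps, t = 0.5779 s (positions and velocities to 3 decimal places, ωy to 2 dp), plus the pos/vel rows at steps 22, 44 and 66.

State at t = 0.5779 s:
  obj    pos=(+0.375,-0.070) vel=(+0.894,-0.339) ωy=+22.22

Key-timestep trajectory:
   step    t(s)  obj.x    obj.z    obj.vx   obj.vz 
     22  0.1429   +0.133  +0.022  +0.221  -0.084
     44  0.2857   +0.180  +0.004  +0.442  -0.168
     66  0.4286   +0.259  -0.026  +0.663  -0.252


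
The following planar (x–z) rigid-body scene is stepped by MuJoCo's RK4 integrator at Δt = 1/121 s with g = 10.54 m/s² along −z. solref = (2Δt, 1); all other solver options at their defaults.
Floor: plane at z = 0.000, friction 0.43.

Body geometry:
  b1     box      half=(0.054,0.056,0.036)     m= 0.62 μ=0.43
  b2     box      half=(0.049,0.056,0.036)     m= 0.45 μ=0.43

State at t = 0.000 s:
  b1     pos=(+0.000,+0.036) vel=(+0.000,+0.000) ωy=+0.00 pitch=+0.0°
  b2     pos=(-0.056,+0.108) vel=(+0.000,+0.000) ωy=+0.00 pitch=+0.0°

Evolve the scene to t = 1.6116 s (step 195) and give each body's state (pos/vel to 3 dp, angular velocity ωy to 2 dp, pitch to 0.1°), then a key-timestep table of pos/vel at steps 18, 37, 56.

State at t = 1.6116 s:
  b1     pos=(+0.000,+0.036) vel=(+0.000,+0.000) ωy=+0.00 pitch=+0.0°
  b2     pos=(-0.102,+0.049) vel=(+0.000,+0.000) ωy=+0.00 pitch=-90.0°

Key-timestep trajectory:
   step    t(s)  b1.x    b1.z    b1.vx   b1.vz   b2.x    b2.z    b2.vx   b2.vz 
     18  0.1488   +0.000  +0.036  +0.000  +0.000   -0.060  +0.107  -0.073  -0.012
     37  0.3058   +0.000  +0.036  +0.000  +0.000   -0.089  +0.085  -0.280  -0.529
     56  0.4628   +0.000  +0.036  +0.000  +0.000   -0.107  +0.051  +0.148  -0.086


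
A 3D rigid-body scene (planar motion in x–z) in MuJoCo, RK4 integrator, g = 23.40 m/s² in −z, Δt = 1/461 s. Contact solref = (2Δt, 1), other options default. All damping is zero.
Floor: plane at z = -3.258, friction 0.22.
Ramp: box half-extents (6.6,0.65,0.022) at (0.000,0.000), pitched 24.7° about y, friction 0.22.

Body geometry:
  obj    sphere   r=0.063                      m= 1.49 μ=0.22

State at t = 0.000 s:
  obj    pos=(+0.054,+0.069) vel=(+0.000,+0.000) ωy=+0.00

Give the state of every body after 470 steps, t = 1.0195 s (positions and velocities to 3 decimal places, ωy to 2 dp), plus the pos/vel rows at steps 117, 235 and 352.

State at t = 1.0195 s:
  obj    pos=(+3.352,-1.448) vel=(+6.469,-2.976) ωy=+113.02

Key-timestep trajectory:
   step    t(s)  obj.x    obj.z    obj.vx   obj.vz 
    117  0.2538   +0.258  -0.025  +1.611  -0.741
    235  0.5098   +0.878  -0.310  +3.235  -1.488
    352  0.7636   +1.904  -0.782  +4.845  -2.229


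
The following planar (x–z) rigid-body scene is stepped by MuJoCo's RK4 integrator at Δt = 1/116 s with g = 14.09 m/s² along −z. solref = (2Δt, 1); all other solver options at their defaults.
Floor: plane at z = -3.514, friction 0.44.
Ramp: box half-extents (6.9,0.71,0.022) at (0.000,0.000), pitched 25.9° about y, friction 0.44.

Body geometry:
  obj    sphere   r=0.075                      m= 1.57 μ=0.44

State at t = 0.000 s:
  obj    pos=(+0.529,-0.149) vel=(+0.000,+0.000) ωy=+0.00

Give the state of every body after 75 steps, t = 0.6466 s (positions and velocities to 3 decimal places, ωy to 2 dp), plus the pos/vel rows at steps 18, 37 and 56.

State at t = 0.6466 s:
  obj    pos=(+1.356,-0.550) vel=(+2.557,-1.241) ωy=+37.88

Key-timestep trajectory:
   step    t(s)  obj.x    obj.z    obj.vx   obj.vz 
     18  0.1552   +0.577  -0.172  +0.614  -0.298
     37  0.3190   +0.730  -0.247  +1.261  -0.613
     56  0.4828   +0.990  -0.373  +1.909  -0.927


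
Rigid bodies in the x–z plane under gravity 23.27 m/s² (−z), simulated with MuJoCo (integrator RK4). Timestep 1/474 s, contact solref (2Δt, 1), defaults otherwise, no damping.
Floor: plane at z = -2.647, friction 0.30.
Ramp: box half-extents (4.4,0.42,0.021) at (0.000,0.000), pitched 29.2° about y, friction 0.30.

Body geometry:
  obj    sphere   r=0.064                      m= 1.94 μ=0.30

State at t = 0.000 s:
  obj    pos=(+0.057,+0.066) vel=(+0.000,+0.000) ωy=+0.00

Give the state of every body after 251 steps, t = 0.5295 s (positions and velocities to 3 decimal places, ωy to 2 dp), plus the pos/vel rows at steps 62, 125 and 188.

State at t = 0.5295 s:
  obj    pos=(+1.049,-0.489) vel=(+3.748,-2.095) ωy=+67.08

Key-timestep trajectory:
   step    t(s)  obj.x    obj.z    obj.vx   obj.vz 
     62  0.1308   +0.117  +0.032  +0.926  -0.518
    125  0.2637   +0.303  -0.072  +1.867  -1.043
    188  0.3966   +0.614  -0.246  +2.808  -1.569


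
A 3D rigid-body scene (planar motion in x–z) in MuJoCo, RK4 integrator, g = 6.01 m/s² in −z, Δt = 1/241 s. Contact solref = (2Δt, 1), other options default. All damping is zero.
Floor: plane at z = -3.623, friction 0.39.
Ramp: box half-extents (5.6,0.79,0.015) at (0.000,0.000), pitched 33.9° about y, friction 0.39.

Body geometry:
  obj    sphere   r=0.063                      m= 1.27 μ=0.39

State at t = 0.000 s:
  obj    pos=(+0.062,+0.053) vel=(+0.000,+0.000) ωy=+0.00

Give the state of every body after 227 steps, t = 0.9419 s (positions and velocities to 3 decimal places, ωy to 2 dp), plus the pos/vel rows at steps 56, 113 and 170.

State at t = 0.9419 s:
  obj    pos=(+0.943,-0.540) vel=(+1.872,-1.258) ωy=+35.79

Key-timestep trajectory:
   step    t(s)  obj.x    obj.z    obj.vx   obj.vz 
     56  0.2324   +0.115  +0.016  +0.462  -0.310
    113  0.4689   +0.280  -0.094  +0.932  -0.626
    170  0.7054   +0.556  -0.280  +1.402  -0.942


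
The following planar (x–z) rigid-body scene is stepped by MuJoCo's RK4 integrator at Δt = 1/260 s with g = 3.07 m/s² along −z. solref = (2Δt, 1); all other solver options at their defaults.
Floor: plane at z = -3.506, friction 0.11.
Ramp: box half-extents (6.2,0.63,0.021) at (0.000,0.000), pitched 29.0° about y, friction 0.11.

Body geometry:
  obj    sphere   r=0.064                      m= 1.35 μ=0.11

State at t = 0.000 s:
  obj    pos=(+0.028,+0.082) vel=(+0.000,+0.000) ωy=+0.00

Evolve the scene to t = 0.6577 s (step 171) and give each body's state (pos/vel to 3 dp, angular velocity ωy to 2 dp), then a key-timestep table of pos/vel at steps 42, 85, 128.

State at t = 0.6577 s:
  obj    pos=(+0.254,-0.043) vel=(+0.687,-0.379) ωy=+7.60

Key-timestep trajectory:
   step    t(s)  obj.x    obj.z    obj.vx   obj.vz 
     42  0.1615   +0.041  +0.074  +0.167  -0.096
     85  0.3269   +0.084  +0.051  +0.342  -0.187
    128  0.4923   +0.154  +0.012  +0.514  -0.283


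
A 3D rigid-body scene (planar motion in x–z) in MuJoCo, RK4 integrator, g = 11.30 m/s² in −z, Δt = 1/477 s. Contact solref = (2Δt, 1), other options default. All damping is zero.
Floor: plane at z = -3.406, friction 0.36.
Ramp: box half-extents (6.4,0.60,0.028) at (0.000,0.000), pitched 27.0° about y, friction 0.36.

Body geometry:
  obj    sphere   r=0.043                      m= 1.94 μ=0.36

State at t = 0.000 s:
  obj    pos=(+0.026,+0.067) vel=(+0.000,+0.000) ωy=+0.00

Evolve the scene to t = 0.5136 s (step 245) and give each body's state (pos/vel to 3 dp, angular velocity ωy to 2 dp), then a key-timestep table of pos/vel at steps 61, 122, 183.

State at t = 0.5136 s:
  obj    pos=(+0.457,-0.153) vel=(+1.677,-0.854) ωy=+43.76

Key-timestep trajectory:
   step    t(s)  obj.x    obj.z    obj.vx   obj.vz 
     61  0.1279   +0.053  +0.053  +0.418  -0.213
    122  0.2558   +0.133  +0.012  +0.835  -0.426
    183  0.3836   +0.266  -0.056  +1.253  -0.638


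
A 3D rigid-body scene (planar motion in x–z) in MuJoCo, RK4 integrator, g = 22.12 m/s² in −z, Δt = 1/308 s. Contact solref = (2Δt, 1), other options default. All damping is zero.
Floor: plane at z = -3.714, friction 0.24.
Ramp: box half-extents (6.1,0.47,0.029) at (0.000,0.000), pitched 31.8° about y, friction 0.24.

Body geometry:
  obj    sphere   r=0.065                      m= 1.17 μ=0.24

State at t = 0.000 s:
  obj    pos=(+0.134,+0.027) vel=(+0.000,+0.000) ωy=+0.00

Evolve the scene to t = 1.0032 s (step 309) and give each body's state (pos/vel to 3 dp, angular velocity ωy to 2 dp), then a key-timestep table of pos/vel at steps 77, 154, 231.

State at t = 1.0032 s:
  obj    pos=(+3.696,-2.181) vel=(+7.099,-4.402) ωy=+128.48

Key-timestep trajectory:
   step    t(s)  obj.x    obj.z    obj.vx   obj.vz 
     77  0.2500   +0.355  -0.110  +1.769  -1.097
    154  0.5000   +1.019  -0.521  +3.538  -2.194
    231  0.7500   +2.125  -1.207  +5.307  -3.291


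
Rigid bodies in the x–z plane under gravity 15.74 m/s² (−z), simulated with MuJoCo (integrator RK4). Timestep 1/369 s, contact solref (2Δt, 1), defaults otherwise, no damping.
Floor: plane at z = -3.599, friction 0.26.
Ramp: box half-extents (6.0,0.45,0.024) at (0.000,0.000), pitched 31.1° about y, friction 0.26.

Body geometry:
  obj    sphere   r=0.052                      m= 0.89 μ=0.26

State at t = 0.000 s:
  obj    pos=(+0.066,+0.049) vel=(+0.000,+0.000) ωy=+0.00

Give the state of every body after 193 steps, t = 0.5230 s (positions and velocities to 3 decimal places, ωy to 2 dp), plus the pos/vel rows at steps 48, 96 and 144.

State at t = 0.5230 s:
  obj    pos=(+0.746,-0.361) vel=(+2.601,-1.569) ωy=+58.40

Key-timestep trajectory:
   step    t(s)  obj.x    obj.z    obj.vx   obj.vz 
     48  0.1301   +0.108  +0.024  +0.647  -0.390
     96  0.2602   +0.234  -0.053  +1.294  -0.781
    144  0.3902   +0.445  -0.180  +1.941  -1.171


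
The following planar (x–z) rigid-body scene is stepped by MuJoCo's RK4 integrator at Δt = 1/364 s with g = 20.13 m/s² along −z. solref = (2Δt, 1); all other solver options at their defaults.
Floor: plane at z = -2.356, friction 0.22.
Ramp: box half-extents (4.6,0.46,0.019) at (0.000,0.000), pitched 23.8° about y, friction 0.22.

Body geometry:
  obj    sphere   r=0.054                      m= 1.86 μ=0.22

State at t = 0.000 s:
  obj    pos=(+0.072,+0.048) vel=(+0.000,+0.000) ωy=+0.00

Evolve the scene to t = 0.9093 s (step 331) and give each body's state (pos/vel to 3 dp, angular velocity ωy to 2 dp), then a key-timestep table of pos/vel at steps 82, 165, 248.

State at t = 0.9093 s:
  obj    pos=(+2.267,-0.920) vel=(+4.828,-2.129) ωy=+97.70

Key-timestep trajectory:
   step    t(s)  obj.x    obj.z    obj.vx   obj.vz 
     82  0.2253   +0.207  -0.011  +1.196  -0.528
    165  0.4533   +0.618  -0.193  +2.407  -1.062
    248  0.6813   +1.304  -0.496  +3.617  -1.595


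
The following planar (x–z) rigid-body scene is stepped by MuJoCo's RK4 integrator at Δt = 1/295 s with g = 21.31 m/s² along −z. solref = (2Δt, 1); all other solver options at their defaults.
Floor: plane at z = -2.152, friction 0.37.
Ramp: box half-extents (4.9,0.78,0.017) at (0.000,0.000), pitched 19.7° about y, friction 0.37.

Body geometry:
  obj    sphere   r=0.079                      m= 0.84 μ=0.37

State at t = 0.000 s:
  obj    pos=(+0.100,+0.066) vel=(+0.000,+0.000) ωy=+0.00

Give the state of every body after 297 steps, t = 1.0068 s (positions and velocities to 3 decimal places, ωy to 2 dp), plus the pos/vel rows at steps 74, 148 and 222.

State at t = 1.0068 s:
  obj    pos=(+2.548,-0.811) vel=(+4.864,-1.741) ωy=+65.38

Key-timestep trajectory:
   step    t(s)  obj.x    obj.z    obj.vx   obj.vz 
     74  0.2508   +0.252  +0.012  +1.212  -0.434
    148  0.5017   +0.708  -0.152  +2.424  -0.868
    222  0.7525   +1.468  -0.424  +3.635  -1.302


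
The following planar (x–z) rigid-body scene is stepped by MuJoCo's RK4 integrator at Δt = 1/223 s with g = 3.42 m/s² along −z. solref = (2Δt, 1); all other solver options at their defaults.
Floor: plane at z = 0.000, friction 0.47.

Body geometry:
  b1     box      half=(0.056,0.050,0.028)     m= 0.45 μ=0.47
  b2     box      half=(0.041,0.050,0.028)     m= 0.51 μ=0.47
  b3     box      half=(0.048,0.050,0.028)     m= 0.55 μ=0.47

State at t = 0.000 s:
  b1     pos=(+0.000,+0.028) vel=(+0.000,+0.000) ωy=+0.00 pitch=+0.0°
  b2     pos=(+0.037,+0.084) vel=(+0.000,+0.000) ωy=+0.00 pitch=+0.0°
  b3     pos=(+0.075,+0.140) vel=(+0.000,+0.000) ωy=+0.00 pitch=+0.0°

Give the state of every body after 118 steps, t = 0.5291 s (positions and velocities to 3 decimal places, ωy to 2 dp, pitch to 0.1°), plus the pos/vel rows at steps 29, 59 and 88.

State at t = 0.5291 s:
  b1     pos=(+0.000,+0.028) vel=(+0.000,+0.000) ωy=+0.00 pitch=+0.0°
  b2     pos=(+0.043,+0.087) vel=(+0.038,+0.016) ωy=+1.23 pitch=+11.0°
  b3     pos=(+0.091,+0.135) vel=(+0.097,-0.043) ωy=+1.24 pitch=+11.0°

Key-timestep trajectory:
   step    t(s)  b1.x    b1.z    b1.vx   b1.vz   b2.x    b2.z    b2.vx   b2.vz   b3.x    b3.z    b3.vx   b3.vz 
     29  0.1300   +0.000  +0.028  +0.000  +0.000   +0.037  +0.084  +0.003  +0.002   +0.076  +0.140  +0.008  -0.002
     59  0.2646   +0.000  +0.028  +0.000  +0.000   +0.038  +0.085  +0.007  +0.004   +0.077  +0.139  +0.020  -0.005
     88  0.3946   +0.000  +0.028  +0.000  +0.000   +0.039  +0.085  +0.016  +0.009   +0.082  +0.138  +0.045  -0.014


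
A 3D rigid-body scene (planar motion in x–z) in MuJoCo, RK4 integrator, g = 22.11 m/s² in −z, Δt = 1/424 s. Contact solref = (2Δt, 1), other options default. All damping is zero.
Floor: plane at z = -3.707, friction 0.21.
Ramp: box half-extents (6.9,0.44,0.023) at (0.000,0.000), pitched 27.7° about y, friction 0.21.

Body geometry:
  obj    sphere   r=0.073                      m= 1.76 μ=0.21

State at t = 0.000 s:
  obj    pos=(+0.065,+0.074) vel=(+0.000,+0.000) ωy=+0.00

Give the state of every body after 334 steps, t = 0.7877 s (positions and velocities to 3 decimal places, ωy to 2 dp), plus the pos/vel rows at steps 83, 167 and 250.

State at t = 0.7877 s:
  obj    pos=(+2.082,-0.985) vel=(+5.120,-2.688) ωy=+79.21

Key-timestep trajectory:
   step    t(s)  obj.x    obj.z    obj.vx   obj.vz 
     83  0.1958   +0.190  +0.009  +1.273  -0.668
    167  0.3939   +0.569  -0.191  +2.560  -1.344
    250  0.5896   +1.195  -0.519  +3.833  -2.012


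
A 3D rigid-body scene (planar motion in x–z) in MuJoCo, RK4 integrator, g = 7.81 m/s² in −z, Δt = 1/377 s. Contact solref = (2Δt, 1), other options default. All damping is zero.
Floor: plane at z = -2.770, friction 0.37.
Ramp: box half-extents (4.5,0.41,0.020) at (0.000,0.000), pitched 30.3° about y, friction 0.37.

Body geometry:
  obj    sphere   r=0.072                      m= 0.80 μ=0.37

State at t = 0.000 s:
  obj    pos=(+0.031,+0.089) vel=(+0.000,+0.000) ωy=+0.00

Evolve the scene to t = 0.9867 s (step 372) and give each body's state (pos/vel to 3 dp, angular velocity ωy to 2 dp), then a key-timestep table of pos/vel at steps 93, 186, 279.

State at t = 0.9867 s:
  obj    pos=(+1.214,-0.603) vel=(+2.398,-1.401) ωy=+38.57

Key-timestep trajectory:
   step    t(s)  obj.x    obj.z    obj.vx   obj.vz 
     93  0.2467   +0.105  +0.045  +0.600  -0.350
    186  0.4934   +0.327  -0.084  +1.199  -0.701
    279  0.7401   +0.696  -0.300  +1.798  -1.051


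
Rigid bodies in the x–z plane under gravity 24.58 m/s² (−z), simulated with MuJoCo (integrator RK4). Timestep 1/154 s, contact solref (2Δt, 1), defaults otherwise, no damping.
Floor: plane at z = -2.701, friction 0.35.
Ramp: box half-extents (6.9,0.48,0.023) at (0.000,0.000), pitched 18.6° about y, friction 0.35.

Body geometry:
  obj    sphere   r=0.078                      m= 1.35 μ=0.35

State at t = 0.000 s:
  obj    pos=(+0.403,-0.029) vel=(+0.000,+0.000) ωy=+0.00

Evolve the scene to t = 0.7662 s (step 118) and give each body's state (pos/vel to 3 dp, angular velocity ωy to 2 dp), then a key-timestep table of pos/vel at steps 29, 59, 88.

State at t = 0.7662 s:
  obj    pos=(+1.961,-0.553) vel=(+4.067,-1.369) ωy=+55.00

Key-timestep trajectory:
   step    t(s)  obj.x    obj.z    obj.vx   obj.vz 
     29  0.1883   +0.497  -0.061  +1.000  -0.336
     59  0.3831   +0.793  -0.160  +2.033  -0.684
     88  0.5714   +1.270  -0.321  +3.033  -1.021


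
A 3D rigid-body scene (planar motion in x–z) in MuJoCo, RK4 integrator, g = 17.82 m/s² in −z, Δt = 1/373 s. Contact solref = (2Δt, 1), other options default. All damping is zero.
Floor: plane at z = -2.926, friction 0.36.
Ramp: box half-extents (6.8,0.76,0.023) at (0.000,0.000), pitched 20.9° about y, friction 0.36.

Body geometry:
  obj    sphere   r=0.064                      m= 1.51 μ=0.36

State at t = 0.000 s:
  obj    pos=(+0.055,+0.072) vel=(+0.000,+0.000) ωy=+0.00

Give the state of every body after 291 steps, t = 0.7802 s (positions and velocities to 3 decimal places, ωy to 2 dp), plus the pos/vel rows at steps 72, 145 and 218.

State at t = 0.7802 s:
  obj    pos=(+1.346,-0.421) vel=(+3.310,-1.264) ωy=+55.35

Key-timestep trajectory:
   step    t(s)  obj.x    obj.z    obj.vx   obj.vz 
     72  0.1930   +0.134  +0.042  +0.819  -0.313
    145  0.3887   +0.376  -0.050  +1.649  -0.630
    218  0.5845   +0.780  -0.205  +2.479  -0.947


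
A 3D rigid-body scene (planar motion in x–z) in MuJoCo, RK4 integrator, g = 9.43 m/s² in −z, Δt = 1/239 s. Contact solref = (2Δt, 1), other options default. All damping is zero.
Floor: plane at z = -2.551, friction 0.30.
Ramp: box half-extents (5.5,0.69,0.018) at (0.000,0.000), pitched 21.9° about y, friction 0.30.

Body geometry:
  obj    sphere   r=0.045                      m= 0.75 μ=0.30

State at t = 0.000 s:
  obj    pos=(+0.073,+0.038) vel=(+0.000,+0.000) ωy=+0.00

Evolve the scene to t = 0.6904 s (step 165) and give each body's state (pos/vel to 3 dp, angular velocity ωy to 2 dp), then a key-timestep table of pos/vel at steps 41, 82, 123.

State at t = 0.6904 s:
  obj    pos=(+0.629,-0.185) vel=(+1.609,-0.647) ωy=+38.53

Key-timestep trajectory:
   step    t(s)  obj.x    obj.z    obj.vx   obj.vz 
     41  0.1715   +0.107  +0.025  +0.400  -0.161
     82  0.3431   +0.210  -0.017  +0.800  -0.322
    123  0.5146   +0.382  -0.086  +1.200  -0.482
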